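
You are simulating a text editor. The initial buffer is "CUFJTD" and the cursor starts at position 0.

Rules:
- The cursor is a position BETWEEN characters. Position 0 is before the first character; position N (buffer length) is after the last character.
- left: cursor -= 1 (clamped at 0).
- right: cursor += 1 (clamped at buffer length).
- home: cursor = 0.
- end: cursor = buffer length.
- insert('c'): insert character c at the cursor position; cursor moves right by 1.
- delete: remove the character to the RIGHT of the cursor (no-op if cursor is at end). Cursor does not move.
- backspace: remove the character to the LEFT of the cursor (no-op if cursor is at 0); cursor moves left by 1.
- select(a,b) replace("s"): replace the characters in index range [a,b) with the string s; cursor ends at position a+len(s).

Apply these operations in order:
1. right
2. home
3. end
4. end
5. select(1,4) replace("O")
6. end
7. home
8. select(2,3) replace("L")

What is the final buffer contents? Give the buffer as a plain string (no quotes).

Answer: COLD

Derivation:
After op 1 (right): buf='CUFJTD' cursor=1
After op 2 (home): buf='CUFJTD' cursor=0
After op 3 (end): buf='CUFJTD' cursor=6
After op 4 (end): buf='CUFJTD' cursor=6
After op 5 (select(1,4) replace("O")): buf='COTD' cursor=2
After op 6 (end): buf='COTD' cursor=4
After op 7 (home): buf='COTD' cursor=0
After op 8 (select(2,3) replace("L")): buf='COLD' cursor=3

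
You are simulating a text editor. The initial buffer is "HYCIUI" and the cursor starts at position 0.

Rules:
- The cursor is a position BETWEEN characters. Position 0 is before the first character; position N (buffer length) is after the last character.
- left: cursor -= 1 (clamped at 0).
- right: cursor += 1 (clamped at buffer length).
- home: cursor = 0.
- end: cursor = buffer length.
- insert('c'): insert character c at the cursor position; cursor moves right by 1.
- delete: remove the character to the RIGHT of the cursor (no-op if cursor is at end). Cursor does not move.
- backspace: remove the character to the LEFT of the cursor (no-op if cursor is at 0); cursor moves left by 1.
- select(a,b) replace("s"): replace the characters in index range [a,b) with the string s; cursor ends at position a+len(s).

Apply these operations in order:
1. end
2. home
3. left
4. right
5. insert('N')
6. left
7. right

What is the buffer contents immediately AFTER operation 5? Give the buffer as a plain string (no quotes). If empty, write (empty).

After op 1 (end): buf='HYCIUI' cursor=6
After op 2 (home): buf='HYCIUI' cursor=0
After op 3 (left): buf='HYCIUI' cursor=0
After op 4 (right): buf='HYCIUI' cursor=1
After op 5 (insert('N')): buf='HNYCIUI' cursor=2

Answer: HNYCIUI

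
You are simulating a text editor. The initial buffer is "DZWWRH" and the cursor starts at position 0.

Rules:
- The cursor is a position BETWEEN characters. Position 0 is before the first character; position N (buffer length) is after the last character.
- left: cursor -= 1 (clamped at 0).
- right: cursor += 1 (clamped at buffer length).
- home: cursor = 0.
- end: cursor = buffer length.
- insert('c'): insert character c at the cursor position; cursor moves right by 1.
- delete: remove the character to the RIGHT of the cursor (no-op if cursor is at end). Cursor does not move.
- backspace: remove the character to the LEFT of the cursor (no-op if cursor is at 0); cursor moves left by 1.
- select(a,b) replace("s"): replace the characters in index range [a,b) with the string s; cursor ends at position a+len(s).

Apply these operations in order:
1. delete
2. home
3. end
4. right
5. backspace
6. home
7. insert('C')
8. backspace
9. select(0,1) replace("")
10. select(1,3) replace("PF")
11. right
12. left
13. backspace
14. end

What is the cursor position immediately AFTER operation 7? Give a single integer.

After op 1 (delete): buf='ZWWRH' cursor=0
After op 2 (home): buf='ZWWRH' cursor=0
After op 3 (end): buf='ZWWRH' cursor=5
After op 4 (right): buf='ZWWRH' cursor=5
After op 5 (backspace): buf='ZWWR' cursor=4
After op 6 (home): buf='ZWWR' cursor=0
After op 7 (insert('C')): buf='CZWWR' cursor=1

Answer: 1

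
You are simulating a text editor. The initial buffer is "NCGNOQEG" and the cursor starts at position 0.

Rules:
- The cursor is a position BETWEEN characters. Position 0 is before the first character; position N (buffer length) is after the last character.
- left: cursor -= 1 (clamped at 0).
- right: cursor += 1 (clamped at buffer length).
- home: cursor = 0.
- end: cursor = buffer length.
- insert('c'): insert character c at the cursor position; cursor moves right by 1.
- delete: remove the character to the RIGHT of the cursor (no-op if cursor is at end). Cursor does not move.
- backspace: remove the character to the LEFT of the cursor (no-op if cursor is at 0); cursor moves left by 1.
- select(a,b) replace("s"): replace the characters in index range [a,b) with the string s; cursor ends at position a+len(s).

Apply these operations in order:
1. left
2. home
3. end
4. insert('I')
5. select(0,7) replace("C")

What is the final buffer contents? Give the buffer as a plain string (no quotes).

Answer: CGI

Derivation:
After op 1 (left): buf='NCGNOQEG' cursor=0
After op 2 (home): buf='NCGNOQEG' cursor=0
After op 3 (end): buf='NCGNOQEG' cursor=8
After op 4 (insert('I')): buf='NCGNOQEGI' cursor=9
After op 5 (select(0,7) replace("C")): buf='CGI' cursor=1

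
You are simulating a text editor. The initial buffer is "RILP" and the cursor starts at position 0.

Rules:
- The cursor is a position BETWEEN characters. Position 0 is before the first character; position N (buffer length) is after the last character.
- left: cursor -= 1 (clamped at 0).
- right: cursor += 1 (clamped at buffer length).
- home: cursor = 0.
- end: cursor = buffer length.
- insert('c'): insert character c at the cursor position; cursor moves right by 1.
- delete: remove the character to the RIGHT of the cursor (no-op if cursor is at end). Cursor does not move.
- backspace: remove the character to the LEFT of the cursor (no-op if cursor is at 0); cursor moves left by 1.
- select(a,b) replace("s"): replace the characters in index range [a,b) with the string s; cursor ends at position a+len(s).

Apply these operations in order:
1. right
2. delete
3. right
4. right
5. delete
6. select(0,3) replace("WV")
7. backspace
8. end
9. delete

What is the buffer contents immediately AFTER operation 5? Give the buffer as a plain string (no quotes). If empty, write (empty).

Answer: RLP

Derivation:
After op 1 (right): buf='RILP' cursor=1
After op 2 (delete): buf='RLP' cursor=1
After op 3 (right): buf='RLP' cursor=2
After op 4 (right): buf='RLP' cursor=3
After op 5 (delete): buf='RLP' cursor=3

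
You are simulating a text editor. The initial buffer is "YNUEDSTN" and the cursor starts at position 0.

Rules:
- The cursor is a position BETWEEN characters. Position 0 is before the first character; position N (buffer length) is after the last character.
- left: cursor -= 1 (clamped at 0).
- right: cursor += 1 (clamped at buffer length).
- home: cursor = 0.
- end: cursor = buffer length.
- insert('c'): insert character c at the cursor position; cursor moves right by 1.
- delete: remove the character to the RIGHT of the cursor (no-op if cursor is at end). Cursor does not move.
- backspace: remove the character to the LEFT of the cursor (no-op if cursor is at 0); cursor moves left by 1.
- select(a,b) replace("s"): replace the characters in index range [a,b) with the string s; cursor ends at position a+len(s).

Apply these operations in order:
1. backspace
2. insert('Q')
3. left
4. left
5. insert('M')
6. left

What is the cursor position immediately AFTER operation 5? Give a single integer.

Answer: 1

Derivation:
After op 1 (backspace): buf='YNUEDSTN' cursor=0
After op 2 (insert('Q')): buf='QYNUEDSTN' cursor=1
After op 3 (left): buf='QYNUEDSTN' cursor=0
After op 4 (left): buf='QYNUEDSTN' cursor=0
After op 5 (insert('M')): buf='MQYNUEDSTN' cursor=1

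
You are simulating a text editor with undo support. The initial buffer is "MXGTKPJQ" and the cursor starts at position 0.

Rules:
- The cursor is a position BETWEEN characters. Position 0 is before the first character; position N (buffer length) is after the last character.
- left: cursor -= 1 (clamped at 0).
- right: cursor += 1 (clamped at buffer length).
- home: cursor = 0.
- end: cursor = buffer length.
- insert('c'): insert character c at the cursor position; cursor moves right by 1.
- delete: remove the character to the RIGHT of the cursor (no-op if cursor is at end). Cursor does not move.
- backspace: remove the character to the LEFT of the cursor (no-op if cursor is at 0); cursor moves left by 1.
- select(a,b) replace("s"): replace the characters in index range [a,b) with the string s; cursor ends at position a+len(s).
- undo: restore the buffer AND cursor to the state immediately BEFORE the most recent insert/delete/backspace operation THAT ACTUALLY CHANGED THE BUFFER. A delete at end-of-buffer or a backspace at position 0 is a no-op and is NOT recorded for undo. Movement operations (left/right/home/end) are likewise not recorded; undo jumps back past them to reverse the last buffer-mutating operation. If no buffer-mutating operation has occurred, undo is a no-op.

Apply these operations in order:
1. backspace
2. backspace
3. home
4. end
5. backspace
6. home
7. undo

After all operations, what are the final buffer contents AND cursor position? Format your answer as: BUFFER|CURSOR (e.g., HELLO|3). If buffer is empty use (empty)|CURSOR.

After op 1 (backspace): buf='MXGTKPJQ' cursor=0
After op 2 (backspace): buf='MXGTKPJQ' cursor=0
After op 3 (home): buf='MXGTKPJQ' cursor=0
After op 4 (end): buf='MXGTKPJQ' cursor=8
After op 5 (backspace): buf='MXGTKPJ' cursor=7
After op 6 (home): buf='MXGTKPJ' cursor=0
After op 7 (undo): buf='MXGTKPJQ' cursor=8

Answer: MXGTKPJQ|8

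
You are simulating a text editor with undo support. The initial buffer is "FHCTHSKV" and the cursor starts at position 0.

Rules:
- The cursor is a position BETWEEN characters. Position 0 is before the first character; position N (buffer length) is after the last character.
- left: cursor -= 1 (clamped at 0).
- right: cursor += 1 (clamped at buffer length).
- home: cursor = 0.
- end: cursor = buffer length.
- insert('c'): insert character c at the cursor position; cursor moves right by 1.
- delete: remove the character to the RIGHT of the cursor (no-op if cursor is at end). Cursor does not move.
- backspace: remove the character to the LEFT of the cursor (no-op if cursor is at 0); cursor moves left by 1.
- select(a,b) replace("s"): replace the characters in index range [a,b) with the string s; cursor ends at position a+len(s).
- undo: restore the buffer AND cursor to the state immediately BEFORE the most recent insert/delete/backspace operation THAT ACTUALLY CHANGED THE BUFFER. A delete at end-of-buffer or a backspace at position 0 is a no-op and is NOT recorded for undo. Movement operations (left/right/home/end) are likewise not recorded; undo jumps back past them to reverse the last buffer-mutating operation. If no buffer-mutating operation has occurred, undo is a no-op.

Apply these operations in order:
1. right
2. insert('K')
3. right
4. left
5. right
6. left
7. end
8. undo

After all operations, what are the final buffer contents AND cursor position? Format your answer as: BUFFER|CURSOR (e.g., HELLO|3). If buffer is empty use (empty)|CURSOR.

After op 1 (right): buf='FHCTHSKV' cursor=1
After op 2 (insert('K')): buf='FKHCTHSKV' cursor=2
After op 3 (right): buf='FKHCTHSKV' cursor=3
After op 4 (left): buf='FKHCTHSKV' cursor=2
After op 5 (right): buf='FKHCTHSKV' cursor=3
After op 6 (left): buf='FKHCTHSKV' cursor=2
After op 7 (end): buf='FKHCTHSKV' cursor=9
After op 8 (undo): buf='FHCTHSKV' cursor=1

Answer: FHCTHSKV|1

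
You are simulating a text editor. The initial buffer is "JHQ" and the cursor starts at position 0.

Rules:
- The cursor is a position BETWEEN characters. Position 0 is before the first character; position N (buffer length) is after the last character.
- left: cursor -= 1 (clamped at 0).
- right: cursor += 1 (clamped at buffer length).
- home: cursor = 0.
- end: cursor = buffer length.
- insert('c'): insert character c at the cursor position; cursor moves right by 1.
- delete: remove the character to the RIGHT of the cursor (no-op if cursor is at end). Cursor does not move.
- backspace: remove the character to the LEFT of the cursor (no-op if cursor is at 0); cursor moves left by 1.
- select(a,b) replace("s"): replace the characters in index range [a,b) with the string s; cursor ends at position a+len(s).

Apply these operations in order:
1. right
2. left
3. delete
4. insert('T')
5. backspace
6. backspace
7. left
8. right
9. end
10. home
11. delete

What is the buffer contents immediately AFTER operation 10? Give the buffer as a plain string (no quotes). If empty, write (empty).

Answer: HQ

Derivation:
After op 1 (right): buf='JHQ' cursor=1
After op 2 (left): buf='JHQ' cursor=0
After op 3 (delete): buf='HQ' cursor=0
After op 4 (insert('T')): buf='THQ' cursor=1
After op 5 (backspace): buf='HQ' cursor=0
After op 6 (backspace): buf='HQ' cursor=0
After op 7 (left): buf='HQ' cursor=0
After op 8 (right): buf='HQ' cursor=1
After op 9 (end): buf='HQ' cursor=2
After op 10 (home): buf='HQ' cursor=0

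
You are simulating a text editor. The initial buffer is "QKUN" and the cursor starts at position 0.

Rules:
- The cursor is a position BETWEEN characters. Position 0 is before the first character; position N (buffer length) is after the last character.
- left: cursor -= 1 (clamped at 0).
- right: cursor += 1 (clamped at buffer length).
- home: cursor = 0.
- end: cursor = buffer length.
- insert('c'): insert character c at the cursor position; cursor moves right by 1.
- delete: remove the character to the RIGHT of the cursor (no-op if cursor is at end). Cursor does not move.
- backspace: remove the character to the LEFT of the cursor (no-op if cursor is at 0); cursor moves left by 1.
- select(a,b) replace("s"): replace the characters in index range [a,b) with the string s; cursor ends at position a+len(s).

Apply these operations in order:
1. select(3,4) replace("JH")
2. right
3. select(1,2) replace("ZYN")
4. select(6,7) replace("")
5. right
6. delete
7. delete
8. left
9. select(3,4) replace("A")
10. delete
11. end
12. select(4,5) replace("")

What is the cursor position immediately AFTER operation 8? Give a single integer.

After op 1 (select(3,4) replace("JH")): buf='QKUJH' cursor=5
After op 2 (right): buf='QKUJH' cursor=5
After op 3 (select(1,2) replace("ZYN")): buf='QZYNUJH' cursor=4
After op 4 (select(6,7) replace("")): buf='QZYNUJ' cursor=6
After op 5 (right): buf='QZYNUJ' cursor=6
After op 6 (delete): buf='QZYNUJ' cursor=6
After op 7 (delete): buf='QZYNUJ' cursor=6
After op 8 (left): buf='QZYNUJ' cursor=5

Answer: 5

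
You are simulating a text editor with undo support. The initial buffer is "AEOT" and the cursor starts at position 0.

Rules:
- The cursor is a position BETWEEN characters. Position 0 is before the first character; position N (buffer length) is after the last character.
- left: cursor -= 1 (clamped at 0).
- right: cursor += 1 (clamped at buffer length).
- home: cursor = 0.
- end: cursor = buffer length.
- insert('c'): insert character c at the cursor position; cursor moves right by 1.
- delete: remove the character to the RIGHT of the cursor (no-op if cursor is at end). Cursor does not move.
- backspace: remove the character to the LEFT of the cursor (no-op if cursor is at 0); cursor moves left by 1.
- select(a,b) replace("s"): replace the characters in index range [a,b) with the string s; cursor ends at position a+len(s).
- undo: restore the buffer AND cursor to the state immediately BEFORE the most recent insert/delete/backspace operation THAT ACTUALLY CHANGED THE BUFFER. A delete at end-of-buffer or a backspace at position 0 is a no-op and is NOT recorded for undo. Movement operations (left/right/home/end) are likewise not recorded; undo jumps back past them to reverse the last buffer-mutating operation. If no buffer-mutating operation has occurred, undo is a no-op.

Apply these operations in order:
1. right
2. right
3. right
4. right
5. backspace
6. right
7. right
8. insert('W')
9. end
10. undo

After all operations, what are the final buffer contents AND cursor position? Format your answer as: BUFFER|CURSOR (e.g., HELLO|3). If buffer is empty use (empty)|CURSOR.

Answer: AEO|3

Derivation:
After op 1 (right): buf='AEOT' cursor=1
After op 2 (right): buf='AEOT' cursor=2
After op 3 (right): buf='AEOT' cursor=3
After op 4 (right): buf='AEOT' cursor=4
After op 5 (backspace): buf='AEO' cursor=3
After op 6 (right): buf='AEO' cursor=3
After op 7 (right): buf='AEO' cursor=3
After op 8 (insert('W')): buf='AEOW' cursor=4
After op 9 (end): buf='AEOW' cursor=4
After op 10 (undo): buf='AEO' cursor=3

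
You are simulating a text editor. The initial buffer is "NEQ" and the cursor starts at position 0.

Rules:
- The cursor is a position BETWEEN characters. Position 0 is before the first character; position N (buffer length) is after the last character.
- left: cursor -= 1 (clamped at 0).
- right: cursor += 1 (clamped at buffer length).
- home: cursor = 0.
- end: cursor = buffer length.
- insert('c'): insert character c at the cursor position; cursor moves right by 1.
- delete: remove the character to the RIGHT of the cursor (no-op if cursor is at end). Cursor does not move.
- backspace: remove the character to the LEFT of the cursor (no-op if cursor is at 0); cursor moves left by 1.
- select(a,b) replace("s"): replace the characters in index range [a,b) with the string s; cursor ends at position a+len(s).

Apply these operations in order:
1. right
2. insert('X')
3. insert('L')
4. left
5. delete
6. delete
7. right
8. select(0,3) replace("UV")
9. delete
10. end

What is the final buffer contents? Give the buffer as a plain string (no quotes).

Answer: UV

Derivation:
After op 1 (right): buf='NEQ' cursor=1
After op 2 (insert('X')): buf='NXEQ' cursor=2
After op 3 (insert('L')): buf='NXLEQ' cursor=3
After op 4 (left): buf='NXLEQ' cursor=2
After op 5 (delete): buf='NXEQ' cursor=2
After op 6 (delete): buf='NXQ' cursor=2
After op 7 (right): buf='NXQ' cursor=3
After op 8 (select(0,3) replace("UV")): buf='UV' cursor=2
After op 9 (delete): buf='UV' cursor=2
After op 10 (end): buf='UV' cursor=2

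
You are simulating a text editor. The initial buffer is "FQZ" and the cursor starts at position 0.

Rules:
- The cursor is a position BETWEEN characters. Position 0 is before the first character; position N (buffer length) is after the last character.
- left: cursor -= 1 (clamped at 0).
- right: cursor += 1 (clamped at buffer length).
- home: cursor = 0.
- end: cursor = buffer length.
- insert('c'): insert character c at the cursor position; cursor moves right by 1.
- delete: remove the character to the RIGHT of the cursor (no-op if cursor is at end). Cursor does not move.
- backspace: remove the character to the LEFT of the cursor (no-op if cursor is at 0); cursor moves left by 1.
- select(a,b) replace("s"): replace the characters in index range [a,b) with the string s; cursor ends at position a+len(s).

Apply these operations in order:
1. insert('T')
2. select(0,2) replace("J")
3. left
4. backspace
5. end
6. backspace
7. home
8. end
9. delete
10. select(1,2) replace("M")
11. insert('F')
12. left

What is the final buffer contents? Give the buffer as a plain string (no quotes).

Answer: JMF

Derivation:
After op 1 (insert('T')): buf='TFQZ' cursor=1
After op 2 (select(0,2) replace("J")): buf='JQZ' cursor=1
After op 3 (left): buf='JQZ' cursor=0
After op 4 (backspace): buf='JQZ' cursor=0
After op 5 (end): buf='JQZ' cursor=3
After op 6 (backspace): buf='JQ' cursor=2
After op 7 (home): buf='JQ' cursor=0
After op 8 (end): buf='JQ' cursor=2
After op 9 (delete): buf='JQ' cursor=2
After op 10 (select(1,2) replace("M")): buf='JM' cursor=2
After op 11 (insert('F')): buf='JMF' cursor=3
After op 12 (left): buf='JMF' cursor=2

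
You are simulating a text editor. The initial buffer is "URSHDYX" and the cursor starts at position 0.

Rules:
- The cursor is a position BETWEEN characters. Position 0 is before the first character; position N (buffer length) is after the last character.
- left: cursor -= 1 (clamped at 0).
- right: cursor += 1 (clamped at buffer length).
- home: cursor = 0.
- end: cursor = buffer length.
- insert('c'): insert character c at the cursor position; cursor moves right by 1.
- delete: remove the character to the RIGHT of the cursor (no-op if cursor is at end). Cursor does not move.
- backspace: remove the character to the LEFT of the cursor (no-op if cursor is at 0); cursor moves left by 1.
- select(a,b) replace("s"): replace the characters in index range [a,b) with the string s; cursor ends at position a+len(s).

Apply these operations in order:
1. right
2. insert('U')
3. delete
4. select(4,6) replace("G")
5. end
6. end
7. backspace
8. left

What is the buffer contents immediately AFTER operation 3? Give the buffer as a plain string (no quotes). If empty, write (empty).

Answer: UUSHDYX

Derivation:
After op 1 (right): buf='URSHDYX' cursor=1
After op 2 (insert('U')): buf='UURSHDYX' cursor=2
After op 3 (delete): buf='UUSHDYX' cursor=2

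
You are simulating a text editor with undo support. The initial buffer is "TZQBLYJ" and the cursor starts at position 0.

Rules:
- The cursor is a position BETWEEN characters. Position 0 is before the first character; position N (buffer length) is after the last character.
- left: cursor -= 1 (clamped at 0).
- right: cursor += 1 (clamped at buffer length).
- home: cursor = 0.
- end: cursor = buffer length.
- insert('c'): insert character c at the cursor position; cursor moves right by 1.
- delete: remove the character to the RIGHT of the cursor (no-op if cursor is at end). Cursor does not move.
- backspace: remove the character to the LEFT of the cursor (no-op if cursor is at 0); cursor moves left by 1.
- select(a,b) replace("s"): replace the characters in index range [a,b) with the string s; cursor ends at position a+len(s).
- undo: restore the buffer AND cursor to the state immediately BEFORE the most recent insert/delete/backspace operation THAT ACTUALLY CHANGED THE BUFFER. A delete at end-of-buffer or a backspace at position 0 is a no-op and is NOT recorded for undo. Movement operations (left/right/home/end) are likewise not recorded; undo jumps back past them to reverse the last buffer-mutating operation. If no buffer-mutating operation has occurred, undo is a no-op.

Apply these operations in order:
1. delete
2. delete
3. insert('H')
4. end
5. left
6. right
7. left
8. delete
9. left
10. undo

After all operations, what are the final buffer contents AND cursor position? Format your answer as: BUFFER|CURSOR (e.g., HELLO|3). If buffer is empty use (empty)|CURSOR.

After op 1 (delete): buf='ZQBLYJ' cursor=0
After op 2 (delete): buf='QBLYJ' cursor=0
After op 3 (insert('H')): buf='HQBLYJ' cursor=1
After op 4 (end): buf='HQBLYJ' cursor=6
After op 5 (left): buf='HQBLYJ' cursor=5
After op 6 (right): buf='HQBLYJ' cursor=6
After op 7 (left): buf='HQBLYJ' cursor=5
After op 8 (delete): buf='HQBLY' cursor=5
After op 9 (left): buf='HQBLY' cursor=4
After op 10 (undo): buf='HQBLYJ' cursor=5

Answer: HQBLYJ|5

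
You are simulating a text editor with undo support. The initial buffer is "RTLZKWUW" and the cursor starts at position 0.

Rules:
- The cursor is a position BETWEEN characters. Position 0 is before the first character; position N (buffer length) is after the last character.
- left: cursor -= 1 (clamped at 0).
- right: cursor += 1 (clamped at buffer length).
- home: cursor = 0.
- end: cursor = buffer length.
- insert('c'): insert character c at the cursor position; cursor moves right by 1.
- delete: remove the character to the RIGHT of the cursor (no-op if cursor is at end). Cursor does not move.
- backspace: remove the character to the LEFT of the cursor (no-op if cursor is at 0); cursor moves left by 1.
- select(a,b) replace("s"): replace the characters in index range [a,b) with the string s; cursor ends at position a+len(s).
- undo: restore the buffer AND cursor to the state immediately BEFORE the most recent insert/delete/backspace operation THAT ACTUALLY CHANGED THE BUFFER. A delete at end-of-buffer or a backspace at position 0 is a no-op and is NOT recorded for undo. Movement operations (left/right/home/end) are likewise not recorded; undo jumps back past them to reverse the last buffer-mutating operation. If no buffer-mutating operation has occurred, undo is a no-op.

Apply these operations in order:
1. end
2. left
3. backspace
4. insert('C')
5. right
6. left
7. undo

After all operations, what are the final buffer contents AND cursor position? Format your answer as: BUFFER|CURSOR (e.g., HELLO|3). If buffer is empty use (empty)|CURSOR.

After op 1 (end): buf='RTLZKWUW' cursor=8
After op 2 (left): buf='RTLZKWUW' cursor=7
After op 3 (backspace): buf='RTLZKWW' cursor=6
After op 4 (insert('C')): buf='RTLZKWCW' cursor=7
After op 5 (right): buf='RTLZKWCW' cursor=8
After op 6 (left): buf='RTLZKWCW' cursor=7
After op 7 (undo): buf='RTLZKWW' cursor=6

Answer: RTLZKWW|6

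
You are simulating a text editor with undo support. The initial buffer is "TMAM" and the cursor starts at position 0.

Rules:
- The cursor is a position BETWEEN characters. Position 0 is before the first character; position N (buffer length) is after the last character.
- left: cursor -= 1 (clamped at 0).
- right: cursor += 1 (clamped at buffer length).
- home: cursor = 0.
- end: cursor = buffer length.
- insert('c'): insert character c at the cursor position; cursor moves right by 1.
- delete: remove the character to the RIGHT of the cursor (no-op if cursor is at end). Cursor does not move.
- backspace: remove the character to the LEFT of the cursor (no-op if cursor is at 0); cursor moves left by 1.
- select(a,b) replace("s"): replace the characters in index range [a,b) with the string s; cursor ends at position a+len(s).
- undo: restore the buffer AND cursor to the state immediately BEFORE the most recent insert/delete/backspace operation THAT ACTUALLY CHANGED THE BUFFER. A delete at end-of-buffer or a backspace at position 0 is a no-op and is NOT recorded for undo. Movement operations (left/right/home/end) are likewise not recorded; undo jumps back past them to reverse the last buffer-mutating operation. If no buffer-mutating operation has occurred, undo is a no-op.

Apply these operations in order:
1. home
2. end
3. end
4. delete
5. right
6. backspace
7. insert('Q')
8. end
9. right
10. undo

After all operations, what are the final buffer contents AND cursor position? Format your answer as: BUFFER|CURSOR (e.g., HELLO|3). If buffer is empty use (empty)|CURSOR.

After op 1 (home): buf='TMAM' cursor=0
After op 2 (end): buf='TMAM' cursor=4
After op 3 (end): buf='TMAM' cursor=4
After op 4 (delete): buf='TMAM' cursor=4
After op 5 (right): buf='TMAM' cursor=4
After op 6 (backspace): buf='TMA' cursor=3
After op 7 (insert('Q')): buf='TMAQ' cursor=4
After op 8 (end): buf='TMAQ' cursor=4
After op 9 (right): buf='TMAQ' cursor=4
After op 10 (undo): buf='TMA' cursor=3

Answer: TMA|3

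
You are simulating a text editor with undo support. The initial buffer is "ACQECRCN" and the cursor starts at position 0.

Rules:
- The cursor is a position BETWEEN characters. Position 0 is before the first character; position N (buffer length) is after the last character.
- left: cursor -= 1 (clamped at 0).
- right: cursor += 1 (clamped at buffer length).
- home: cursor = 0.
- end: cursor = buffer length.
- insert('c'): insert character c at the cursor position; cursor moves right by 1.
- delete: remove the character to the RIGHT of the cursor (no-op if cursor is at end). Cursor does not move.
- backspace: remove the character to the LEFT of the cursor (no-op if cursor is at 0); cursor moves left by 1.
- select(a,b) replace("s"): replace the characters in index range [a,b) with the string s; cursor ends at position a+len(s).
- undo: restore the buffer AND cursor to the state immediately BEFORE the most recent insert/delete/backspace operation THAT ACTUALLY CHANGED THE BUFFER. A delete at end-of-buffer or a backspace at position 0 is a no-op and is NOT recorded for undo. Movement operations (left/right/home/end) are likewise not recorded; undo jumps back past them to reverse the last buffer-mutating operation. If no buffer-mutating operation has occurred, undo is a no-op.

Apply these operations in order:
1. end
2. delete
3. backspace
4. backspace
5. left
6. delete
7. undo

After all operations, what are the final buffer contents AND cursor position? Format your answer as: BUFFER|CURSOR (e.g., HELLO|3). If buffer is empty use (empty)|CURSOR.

After op 1 (end): buf='ACQECRCN' cursor=8
After op 2 (delete): buf='ACQECRCN' cursor=8
After op 3 (backspace): buf='ACQECRC' cursor=7
After op 4 (backspace): buf='ACQECR' cursor=6
After op 5 (left): buf='ACQECR' cursor=5
After op 6 (delete): buf='ACQEC' cursor=5
After op 7 (undo): buf='ACQECR' cursor=5

Answer: ACQECR|5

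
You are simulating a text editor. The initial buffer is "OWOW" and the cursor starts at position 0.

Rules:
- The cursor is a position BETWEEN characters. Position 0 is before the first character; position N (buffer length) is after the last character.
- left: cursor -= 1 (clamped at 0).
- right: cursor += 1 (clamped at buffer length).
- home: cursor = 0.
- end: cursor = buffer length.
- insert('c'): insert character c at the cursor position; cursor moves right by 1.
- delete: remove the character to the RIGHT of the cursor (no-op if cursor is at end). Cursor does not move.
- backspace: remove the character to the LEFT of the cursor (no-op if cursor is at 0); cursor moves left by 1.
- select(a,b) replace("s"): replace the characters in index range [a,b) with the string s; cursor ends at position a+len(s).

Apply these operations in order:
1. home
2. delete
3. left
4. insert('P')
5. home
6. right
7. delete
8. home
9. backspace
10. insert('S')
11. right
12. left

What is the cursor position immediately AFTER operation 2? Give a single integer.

Answer: 0

Derivation:
After op 1 (home): buf='OWOW' cursor=0
After op 2 (delete): buf='WOW' cursor=0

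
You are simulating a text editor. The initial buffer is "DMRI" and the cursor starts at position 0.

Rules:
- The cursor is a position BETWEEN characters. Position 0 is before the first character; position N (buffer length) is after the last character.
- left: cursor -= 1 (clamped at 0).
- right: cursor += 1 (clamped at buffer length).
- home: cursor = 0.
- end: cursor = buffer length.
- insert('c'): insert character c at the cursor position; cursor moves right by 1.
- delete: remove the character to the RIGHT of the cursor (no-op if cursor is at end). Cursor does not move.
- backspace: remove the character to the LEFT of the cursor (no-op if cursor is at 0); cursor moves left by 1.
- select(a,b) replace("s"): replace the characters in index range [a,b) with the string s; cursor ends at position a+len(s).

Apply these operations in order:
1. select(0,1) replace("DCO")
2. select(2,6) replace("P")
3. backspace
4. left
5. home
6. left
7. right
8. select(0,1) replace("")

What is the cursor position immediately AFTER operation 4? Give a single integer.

After op 1 (select(0,1) replace("DCO")): buf='DCOMRI' cursor=3
After op 2 (select(2,6) replace("P")): buf='DCP' cursor=3
After op 3 (backspace): buf='DC' cursor=2
After op 4 (left): buf='DC' cursor=1

Answer: 1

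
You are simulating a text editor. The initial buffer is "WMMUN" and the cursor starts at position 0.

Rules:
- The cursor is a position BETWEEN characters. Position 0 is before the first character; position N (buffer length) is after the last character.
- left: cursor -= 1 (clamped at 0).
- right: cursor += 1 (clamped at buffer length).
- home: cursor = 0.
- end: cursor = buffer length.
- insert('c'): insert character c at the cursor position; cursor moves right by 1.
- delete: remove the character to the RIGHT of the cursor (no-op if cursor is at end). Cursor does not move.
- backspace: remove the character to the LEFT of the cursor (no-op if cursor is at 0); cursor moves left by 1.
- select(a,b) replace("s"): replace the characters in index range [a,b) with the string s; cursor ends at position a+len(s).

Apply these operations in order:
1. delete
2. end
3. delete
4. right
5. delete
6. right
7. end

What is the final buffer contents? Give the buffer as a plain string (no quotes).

After op 1 (delete): buf='MMUN' cursor=0
After op 2 (end): buf='MMUN' cursor=4
After op 3 (delete): buf='MMUN' cursor=4
After op 4 (right): buf='MMUN' cursor=4
After op 5 (delete): buf='MMUN' cursor=4
After op 6 (right): buf='MMUN' cursor=4
After op 7 (end): buf='MMUN' cursor=4

Answer: MMUN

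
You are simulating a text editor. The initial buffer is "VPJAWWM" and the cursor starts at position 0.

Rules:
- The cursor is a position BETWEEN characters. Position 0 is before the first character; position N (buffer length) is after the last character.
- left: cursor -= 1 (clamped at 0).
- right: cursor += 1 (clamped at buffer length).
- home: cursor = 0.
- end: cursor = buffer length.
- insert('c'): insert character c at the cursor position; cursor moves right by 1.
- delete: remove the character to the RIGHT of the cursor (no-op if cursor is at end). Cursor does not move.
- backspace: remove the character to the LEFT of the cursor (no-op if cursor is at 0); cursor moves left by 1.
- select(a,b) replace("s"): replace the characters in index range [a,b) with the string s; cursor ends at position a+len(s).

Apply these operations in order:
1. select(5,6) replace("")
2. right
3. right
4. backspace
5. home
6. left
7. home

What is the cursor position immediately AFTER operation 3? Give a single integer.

After op 1 (select(5,6) replace("")): buf='VPJAWM' cursor=5
After op 2 (right): buf='VPJAWM' cursor=6
After op 3 (right): buf='VPJAWM' cursor=6

Answer: 6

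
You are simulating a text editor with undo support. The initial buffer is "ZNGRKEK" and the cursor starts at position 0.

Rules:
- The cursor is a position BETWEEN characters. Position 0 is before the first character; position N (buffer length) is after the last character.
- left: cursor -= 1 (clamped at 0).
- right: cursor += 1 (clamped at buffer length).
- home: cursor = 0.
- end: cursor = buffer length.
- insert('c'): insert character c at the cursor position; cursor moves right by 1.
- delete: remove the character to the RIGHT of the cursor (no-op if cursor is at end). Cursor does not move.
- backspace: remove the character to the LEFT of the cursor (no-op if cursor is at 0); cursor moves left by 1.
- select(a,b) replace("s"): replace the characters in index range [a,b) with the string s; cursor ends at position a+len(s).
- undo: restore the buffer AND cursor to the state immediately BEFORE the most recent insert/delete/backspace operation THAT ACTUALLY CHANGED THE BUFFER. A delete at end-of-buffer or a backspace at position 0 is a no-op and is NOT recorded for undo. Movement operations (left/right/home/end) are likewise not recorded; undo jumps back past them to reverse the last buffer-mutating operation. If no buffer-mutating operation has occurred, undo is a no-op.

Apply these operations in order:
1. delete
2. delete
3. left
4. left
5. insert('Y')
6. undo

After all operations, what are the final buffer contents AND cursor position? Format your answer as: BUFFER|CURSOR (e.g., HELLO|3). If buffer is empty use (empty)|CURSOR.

After op 1 (delete): buf='NGRKEK' cursor=0
After op 2 (delete): buf='GRKEK' cursor=0
After op 3 (left): buf='GRKEK' cursor=0
After op 4 (left): buf='GRKEK' cursor=0
After op 5 (insert('Y')): buf='YGRKEK' cursor=1
After op 6 (undo): buf='GRKEK' cursor=0

Answer: GRKEK|0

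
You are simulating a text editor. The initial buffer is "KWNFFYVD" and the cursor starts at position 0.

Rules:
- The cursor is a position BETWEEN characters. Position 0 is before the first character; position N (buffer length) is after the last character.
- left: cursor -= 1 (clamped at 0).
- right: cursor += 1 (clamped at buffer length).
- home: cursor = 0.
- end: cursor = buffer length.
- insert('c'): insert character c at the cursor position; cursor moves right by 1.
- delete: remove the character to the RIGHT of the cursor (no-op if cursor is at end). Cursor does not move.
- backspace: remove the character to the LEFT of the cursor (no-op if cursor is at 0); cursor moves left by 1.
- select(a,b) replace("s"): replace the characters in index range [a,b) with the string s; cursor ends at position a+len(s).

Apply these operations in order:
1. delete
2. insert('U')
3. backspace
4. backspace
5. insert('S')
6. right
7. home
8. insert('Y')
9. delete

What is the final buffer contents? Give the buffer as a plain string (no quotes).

After op 1 (delete): buf='WNFFYVD' cursor=0
After op 2 (insert('U')): buf='UWNFFYVD' cursor=1
After op 3 (backspace): buf='WNFFYVD' cursor=0
After op 4 (backspace): buf='WNFFYVD' cursor=0
After op 5 (insert('S')): buf='SWNFFYVD' cursor=1
After op 6 (right): buf='SWNFFYVD' cursor=2
After op 7 (home): buf='SWNFFYVD' cursor=0
After op 8 (insert('Y')): buf='YSWNFFYVD' cursor=1
After op 9 (delete): buf='YWNFFYVD' cursor=1

Answer: YWNFFYVD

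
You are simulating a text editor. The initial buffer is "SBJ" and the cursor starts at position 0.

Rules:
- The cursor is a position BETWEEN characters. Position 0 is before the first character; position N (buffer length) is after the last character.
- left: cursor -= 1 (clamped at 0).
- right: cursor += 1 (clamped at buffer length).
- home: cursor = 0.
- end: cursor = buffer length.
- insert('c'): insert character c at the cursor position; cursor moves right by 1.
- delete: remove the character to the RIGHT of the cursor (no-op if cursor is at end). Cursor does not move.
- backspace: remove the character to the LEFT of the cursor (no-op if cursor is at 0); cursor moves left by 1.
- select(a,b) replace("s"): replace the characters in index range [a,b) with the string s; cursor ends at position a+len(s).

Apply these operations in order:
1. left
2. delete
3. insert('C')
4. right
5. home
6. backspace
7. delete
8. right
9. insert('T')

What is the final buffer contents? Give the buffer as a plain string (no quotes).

Answer: BTJ

Derivation:
After op 1 (left): buf='SBJ' cursor=0
After op 2 (delete): buf='BJ' cursor=0
After op 3 (insert('C')): buf='CBJ' cursor=1
After op 4 (right): buf='CBJ' cursor=2
After op 5 (home): buf='CBJ' cursor=0
After op 6 (backspace): buf='CBJ' cursor=0
After op 7 (delete): buf='BJ' cursor=0
After op 8 (right): buf='BJ' cursor=1
After op 9 (insert('T')): buf='BTJ' cursor=2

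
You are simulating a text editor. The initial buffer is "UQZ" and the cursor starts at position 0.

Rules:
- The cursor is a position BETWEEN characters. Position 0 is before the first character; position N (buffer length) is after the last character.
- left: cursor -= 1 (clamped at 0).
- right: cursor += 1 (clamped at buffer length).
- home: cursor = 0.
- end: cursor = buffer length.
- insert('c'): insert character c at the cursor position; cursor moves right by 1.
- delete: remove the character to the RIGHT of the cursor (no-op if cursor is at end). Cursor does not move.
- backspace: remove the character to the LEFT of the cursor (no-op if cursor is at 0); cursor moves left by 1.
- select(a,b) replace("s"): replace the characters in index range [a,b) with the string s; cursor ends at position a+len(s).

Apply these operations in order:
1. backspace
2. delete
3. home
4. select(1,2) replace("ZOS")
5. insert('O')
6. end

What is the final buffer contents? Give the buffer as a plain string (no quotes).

After op 1 (backspace): buf='UQZ' cursor=0
After op 2 (delete): buf='QZ' cursor=0
After op 3 (home): buf='QZ' cursor=0
After op 4 (select(1,2) replace("ZOS")): buf='QZOS' cursor=4
After op 5 (insert('O')): buf='QZOSO' cursor=5
After op 6 (end): buf='QZOSO' cursor=5

Answer: QZOSO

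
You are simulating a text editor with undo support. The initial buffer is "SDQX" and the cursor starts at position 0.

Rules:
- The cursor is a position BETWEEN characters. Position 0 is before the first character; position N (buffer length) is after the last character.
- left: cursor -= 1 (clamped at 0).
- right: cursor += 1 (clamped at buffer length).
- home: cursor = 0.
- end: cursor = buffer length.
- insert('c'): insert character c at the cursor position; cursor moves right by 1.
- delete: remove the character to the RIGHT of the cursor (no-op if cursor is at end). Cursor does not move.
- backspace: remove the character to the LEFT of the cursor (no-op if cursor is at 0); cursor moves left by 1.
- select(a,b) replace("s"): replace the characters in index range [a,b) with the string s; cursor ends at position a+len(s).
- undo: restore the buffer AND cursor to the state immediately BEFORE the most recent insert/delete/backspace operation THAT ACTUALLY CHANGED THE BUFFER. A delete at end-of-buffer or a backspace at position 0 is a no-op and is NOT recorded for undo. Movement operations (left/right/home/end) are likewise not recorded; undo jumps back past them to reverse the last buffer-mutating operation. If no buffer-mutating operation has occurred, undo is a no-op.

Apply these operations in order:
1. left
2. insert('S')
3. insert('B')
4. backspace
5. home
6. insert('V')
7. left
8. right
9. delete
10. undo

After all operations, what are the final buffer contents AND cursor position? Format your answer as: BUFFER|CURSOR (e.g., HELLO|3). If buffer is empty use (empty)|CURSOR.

After op 1 (left): buf='SDQX' cursor=0
After op 2 (insert('S')): buf='SSDQX' cursor=1
After op 3 (insert('B')): buf='SBSDQX' cursor=2
After op 4 (backspace): buf='SSDQX' cursor=1
After op 5 (home): buf='SSDQX' cursor=0
After op 6 (insert('V')): buf='VSSDQX' cursor=1
After op 7 (left): buf='VSSDQX' cursor=0
After op 8 (right): buf='VSSDQX' cursor=1
After op 9 (delete): buf='VSDQX' cursor=1
After op 10 (undo): buf='VSSDQX' cursor=1

Answer: VSSDQX|1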